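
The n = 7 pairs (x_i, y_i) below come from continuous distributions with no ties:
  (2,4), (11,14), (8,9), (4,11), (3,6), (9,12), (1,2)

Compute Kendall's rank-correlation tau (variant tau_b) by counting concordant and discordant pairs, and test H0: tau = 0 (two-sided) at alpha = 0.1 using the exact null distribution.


Step 1: Enumerate the 21 unordered pairs (i,j) with i<j and classify each by sign(x_j-x_i) * sign(y_j-y_i).
  (1,2):dx=+9,dy=+10->C; (1,3):dx=+6,dy=+5->C; (1,4):dx=+2,dy=+7->C; (1,5):dx=+1,dy=+2->C
  (1,6):dx=+7,dy=+8->C; (1,7):dx=-1,dy=-2->C; (2,3):dx=-3,dy=-5->C; (2,4):dx=-7,dy=-3->C
  (2,5):dx=-8,dy=-8->C; (2,6):dx=-2,dy=-2->C; (2,7):dx=-10,dy=-12->C; (3,4):dx=-4,dy=+2->D
  (3,5):dx=-5,dy=-3->C; (3,6):dx=+1,dy=+3->C; (3,7):dx=-7,dy=-7->C; (4,5):dx=-1,dy=-5->C
  (4,6):dx=+5,dy=+1->C; (4,7):dx=-3,dy=-9->C; (5,6):dx=+6,dy=+6->C; (5,7):dx=-2,dy=-4->C
  (6,7):dx=-8,dy=-10->C
Step 2: C = 20, D = 1, total pairs = 21.
Step 3: tau = (C - D)/(n(n-1)/2) = (20 - 1)/21 = 0.904762.
Step 4: Exact two-sided p-value (enumerate n! = 5040 permutations of y under H0): p = 0.002778.
Step 5: alpha = 0.1. reject H0.

tau_b = 0.9048 (C=20, D=1), p = 0.002778, reject H0.


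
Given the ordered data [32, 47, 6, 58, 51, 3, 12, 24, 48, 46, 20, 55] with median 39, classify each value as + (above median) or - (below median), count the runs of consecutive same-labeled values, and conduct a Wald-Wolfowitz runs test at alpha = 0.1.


Step 1: Compute median = 39; label A = above, B = below.
Labels in order: BABAABBBAABA  (n_A = 6, n_B = 6)
Step 2: Count runs R = 8.
Step 3: Under H0 (random ordering), E[R] = 2*n_A*n_B/(n_A+n_B) + 1 = 2*6*6/12 + 1 = 7.0000.
        Var[R] = 2*n_A*n_B*(2*n_A*n_B - n_A - n_B) / ((n_A+n_B)^2 * (n_A+n_B-1)) = 4320/1584 = 2.7273.
        SD[R] = 1.6514.
Step 4: Continuity-corrected z = (R - 0.5 - E[R]) / SD[R] = (8 - 0.5 - 7.0000) / 1.6514 = 0.3028.
Step 5: Two-sided p-value via normal approximation = 2*(1 - Phi(|z|)) = 0.762069.
Step 6: alpha = 0.1. fail to reject H0.

R = 8, z = 0.3028, p = 0.762069, fail to reject H0.


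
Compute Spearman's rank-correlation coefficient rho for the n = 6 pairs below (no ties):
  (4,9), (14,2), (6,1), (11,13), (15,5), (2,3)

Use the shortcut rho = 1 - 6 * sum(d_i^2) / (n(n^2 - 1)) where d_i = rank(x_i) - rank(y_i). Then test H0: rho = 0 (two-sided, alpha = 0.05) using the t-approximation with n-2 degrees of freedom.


Step 1: Rank x and y separately (midranks; no ties here).
rank(x): 4->2, 14->5, 6->3, 11->4, 15->6, 2->1
rank(y): 9->5, 2->2, 1->1, 13->6, 5->4, 3->3
Step 2: d_i = R_x(i) - R_y(i); compute d_i^2.
  (2-5)^2=9, (5-2)^2=9, (3-1)^2=4, (4-6)^2=4, (6-4)^2=4, (1-3)^2=4
sum(d^2) = 34.
Step 3: rho = 1 - 6*34 / (6*(6^2 - 1)) = 1 - 204/210 = 0.028571.
Step 4: Under H0, t = rho * sqrt((n-2)/(1-rho^2)) = 0.0572 ~ t(4).
Step 5: Two-sided p-value from the t-distribution with 4 df = 0.957155.
Step 6: alpha = 0.05. fail to reject H0.

rho = 0.0286, p = 0.957155, fail to reject H0 at alpha = 0.05.


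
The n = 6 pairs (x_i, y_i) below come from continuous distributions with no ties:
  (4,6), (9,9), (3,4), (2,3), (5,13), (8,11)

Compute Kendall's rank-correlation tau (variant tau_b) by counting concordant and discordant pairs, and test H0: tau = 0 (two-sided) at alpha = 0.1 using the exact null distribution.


Step 1: Enumerate the 15 unordered pairs (i,j) with i<j and classify each by sign(x_j-x_i) * sign(y_j-y_i).
  (1,2):dx=+5,dy=+3->C; (1,3):dx=-1,dy=-2->C; (1,4):dx=-2,dy=-3->C; (1,5):dx=+1,dy=+7->C
  (1,6):dx=+4,dy=+5->C; (2,3):dx=-6,dy=-5->C; (2,4):dx=-7,dy=-6->C; (2,5):dx=-4,dy=+4->D
  (2,6):dx=-1,dy=+2->D; (3,4):dx=-1,dy=-1->C; (3,5):dx=+2,dy=+9->C; (3,6):dx=+5,dy=+7->C
  (4,5):dx=+3,dy=+10->C; (4,6):dx=+6,dy=+8->C; (5,6):dx=+3,dy=-2->D
Step 2: C = 12, D = 3, total pairs = 15.
Step 3: tau = (C - D)/(n(n-1)/2) = (12 - 3)/15 = 0.600000.
Step 4: Exact two-sided p-value (enumerate n! = 720 permutations of y under H0): p = 0.136111.
Step 5: alpha = 0.1. fail to reject H0.

tau_b = 0.6000 (C=12, D=3), p = 0.136111, fail to reject H0.


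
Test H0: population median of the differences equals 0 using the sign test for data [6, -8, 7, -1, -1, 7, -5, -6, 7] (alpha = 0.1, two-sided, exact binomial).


Step 1: Discard zero differences. Original n = 9; n_eff = number of nonzero differences = 9.
Nonzero differences (with sign): +6, -8, +7, -1, -1, +7, -5, -6, +7
Step 2: Count signs: positive = 4, negative = 5.
Step 3: Under H0: P(positive) = 0.5, so the number of positives S ~ Bin(9, 0.5).
Step 4: Two-sided exact p-value = sum of Bin(9,0.5) probabilities at or below the observed probability = 1.000000.
Step 5: alpha = 0.1. fail to reject H0.

n_eff = 9, pos = 4, neg = 5, p = 1.000000, fail to reject H0.


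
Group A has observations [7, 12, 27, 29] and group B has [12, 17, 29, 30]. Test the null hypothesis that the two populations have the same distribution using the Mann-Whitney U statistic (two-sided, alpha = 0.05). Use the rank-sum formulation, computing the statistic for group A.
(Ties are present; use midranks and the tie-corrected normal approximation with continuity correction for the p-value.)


Step 1: Combine and sort all 8 observations; assign midranks.
sorted (value, group): (7,X), (12,X), (12,Y), (17,Y), (27,X), (29,X), (29,Y), (30,Y)
ranks: 7->1, 12->2.5, 12->2.5, 17->4, 27->5, 29->6.5, 29->6.5, 30->8
Step 2: Rank sum for X: R1 = 1 + 2.5 + 5 + 6.5 = 15.
Step 3: U_X = R1 - n1(n1+1)/2 = 15 - 4*5/2 = 15 - 10 = 5.
       U_Y = n1*n2 - U_X = 16 - 5 = 11.
Step 4: Ties are present, so use the tie-corrected normal approximation (with continuity correction) for the p-value.
Step 5: p-value = 0.465124; compare to alpha = 0.05. fail to reject H0.

U_X = 5, p = 0.465124, fail to reject H0 at alpha = 0.05.


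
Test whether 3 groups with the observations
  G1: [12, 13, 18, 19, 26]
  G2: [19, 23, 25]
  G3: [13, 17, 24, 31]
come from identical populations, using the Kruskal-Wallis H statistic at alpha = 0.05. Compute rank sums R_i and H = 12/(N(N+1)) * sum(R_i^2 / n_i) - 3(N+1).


Step 1: Combine all N = 12 observations and assign midranks.
sorted (value, group, rank): (12,G1,1), (13,G1,2.5), (13,G3,2.5), (17,G3,4), (18,G1,5), (19,G1,6.5), (19,G2,6.5), (23,G2,8), (24,G3,9), (25,G2,10), (26,G1,11), (31,G3,12)
Step 2: Sum ranks within each group.
R_1 = 26 (n_1 = 5)
R_2 = 24.5 (n_2 = 3)
R_3 = 27.5 (n_3 = 4)
Step 3: H = 12/(N(N+1)) * sum(R_i^2/n_i) - 3(N+1)
     = 12/(12*13) * (26^2/5 + 24.5^2/3 + 27.5^2/4) - 3*13
     = 0.076923 * 524.346 - 39
     = 1.334295.
Step 4: Ties present; correction factor C = 1 - 12/(12^3 - 12) = 0.993007. Corrected H = 1.334295 / 0.993007 = 1.343691.
Step 5: Under H0, H ~ chi^2(2); p-value = 0.510765.
Step 6: alpha = 0.05. fail to reject H0.

H = 1.3437, df = 2, p = 0.510765, fail to reject H0.


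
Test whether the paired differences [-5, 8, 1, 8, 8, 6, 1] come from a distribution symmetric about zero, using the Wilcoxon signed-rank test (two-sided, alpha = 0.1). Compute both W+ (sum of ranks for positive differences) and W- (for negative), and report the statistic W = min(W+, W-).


Step 1: Drop any zero differences (none here) and take |d_i|.
|d| = [5, 8, 1, 8, 8, 6, 1]
Step 2: Midrank |d_i| (ties get averaged ranks).
ranks: |5|->3, |8|->6, |1|->1.5, |8|->6, |8|->6, |6|->4, |1|->1.5
Step 3: Attach original signs; sum ranks with positive sign and with negative sign.
W+ = 6 + 1.5 + 6 + 6 + 4 + 1.5 = 25
W- = 3 = 3
(Check: W+ + W- = 28 should equal n(n+1)/2 = 28.)
Step 4: Test statistic W = min(W+, W-) = 3.
Step 5: Ties in |d|, so use the tie-corrected normal approximation.
        E[W] = n(n+1)/4 = 7*8/4 = 14.
        Tie groups: |d|=1 (t=2), |d|=8 (t=3); sum(t^3 - t) = 30.
        Var[W] = n(n+1)(2n+1)/24 - sum(t^3-t)/48 = 840/24 - 30/48 = 34.375.
        z = (W - E[W]) / sqrt(Var[W]) = (3 - 14) / 5.8630 = -1.8762.
        Two-sided p = 2*Phi(z) = 0.060632.
Step 6: alpha = 0.1. reject H0.

W+ = 25, W- = 3, W = min = 3, p = 0.060632, reject H0.


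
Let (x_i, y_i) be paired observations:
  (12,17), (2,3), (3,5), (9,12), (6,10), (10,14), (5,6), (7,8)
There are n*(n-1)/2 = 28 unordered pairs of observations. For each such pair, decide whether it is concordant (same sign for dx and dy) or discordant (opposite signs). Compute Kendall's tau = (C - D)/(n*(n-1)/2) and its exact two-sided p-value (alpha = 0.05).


Step 1: Enumerate the 28 unordered pairs (i,j) with i<j and classify each by sign(x_j-x_i) * sign(y_j-y_i).
  (1,2):dx=-10,dy=-14->C; (1,3):dx=-9,dy=-12->C; (1,4):dx=-3,dy=-5->C; (1,5):dx=-6,dy=-7->C
  (1,6):dx=-2,dy=-3->C; (1,7):dx=-7,dy=-11->C; (1,8):dx=-5,dy=-9->C; (2,3):dx=+1,dy=+2->C
  (2,4):dx=+7,dy=+9->C; (2,5):dx=+4,dy=+7->C; (2,6):dx=+8,dy=+11->C; (2,7):dx=+3,dy=+3->C
  (2,8):dx=+5,dy=+5->C; (3,4):dx=+6,dy=+7->C; (3,5):dx=+3,dy=+5->C; (3,6):dx=+7,dy=+9->C
  (3,7):dx=+2,dy=+1->C; (3,8):dx=+4,dy=+3->C; (4,5):dx=-3,dy=-2->C; (4,6):dx=+1,dy=+2->C
  (4,7):dx=-4,dy=-6->C; (4,8):dx=-2,dy=-4->C; (5,6):dx=+4,dy=+4->C; (5,7):dx=-1,dy=-4->C
  (5,8):dx=+1,dy=-2->D; (6,7):dx=-5,dy=-8->C; (6,8):dx=-3,dy=-6->C; (7,8):dx=+2,dy=+2->C
Step 2: C = 27, D = 1, total pairs = 28.
Step 3: tau = (C - D)/(n(n-1)/2) = (27 - 1)/28 = 0.928571.
Step 4: Exact two-sided p-value (enumerate n! = 40320 permutations of y under H0): p = 0.000397.
Step 5: alpha = 0.05. reject H0.

tau_b = 0.9286 (C=27, D=1), p = 0.000397, reject H0.


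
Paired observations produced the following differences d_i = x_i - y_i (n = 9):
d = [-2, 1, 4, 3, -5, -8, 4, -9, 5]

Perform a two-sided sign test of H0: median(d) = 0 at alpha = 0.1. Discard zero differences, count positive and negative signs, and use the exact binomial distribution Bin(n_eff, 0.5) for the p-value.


Step 1: Discard zero differences. Original n = 9; n_eff = number of nonzero differences = 9.
Nonzero differences (with sign): -2, +1, +4, +3, -5, -8, +4, -9, +5
Step 2: Count signs: positive = 5, negative = 4.
Step 3: Under H0: P(positive) = 0.5, so the number of positives S ~ Bin(9, 0.5).
Step 4: Two-sided exact p-value = sum of Bin(9,0.5) probabilities at or below the observed probability = 1.000000.
Step 5: alpha = 0.1. fail to reject H0.

n_eff = 9, pos = 5, neg = 4, p = 1.000000, fail to reject H0.


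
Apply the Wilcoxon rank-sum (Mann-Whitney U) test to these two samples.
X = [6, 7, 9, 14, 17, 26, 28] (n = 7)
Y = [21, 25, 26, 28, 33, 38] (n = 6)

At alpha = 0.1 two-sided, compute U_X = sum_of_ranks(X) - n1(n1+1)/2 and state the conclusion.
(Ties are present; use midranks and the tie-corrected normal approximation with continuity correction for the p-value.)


Step 1: Combine and sort all 13 observations; assign midranks.
sorted (value, group): (6,X), (7,X), (9,X), (14,X), (17,X), (21,Y), (25,Y), (26,X), (26,Y), (28,X), (28,Y), (33,Y), (38,Y)
ranks: 6->1, 7->2, 9->3, 14->4, 17->5, 21->6, 25->7, 26->8.5, 26->8.5, 28->10.5, 28->10.5, 33->12, 38->13
Step 2: Rank sum for X: R1 = 1 + 2 + 3 + 4 + 5 + 8.5 + 10.5 = 34.
Step 3: U_X = R1 - n1(n1+1)/2 = 34 - 7*8/2 = 34 - 28 = 6.
       U_Y = n1*n2 - U_X = 42 - 6 = 36.
Step 4: Ties are present, so use the tie-corrected normal approximation (with continuity correction) for the p-value.
Step 5: p-value = 0.037788; compare to alpha = 0.1. reject H0.

U_X = 6, p = 0.037788, reject H0 at alpha = 0.1.


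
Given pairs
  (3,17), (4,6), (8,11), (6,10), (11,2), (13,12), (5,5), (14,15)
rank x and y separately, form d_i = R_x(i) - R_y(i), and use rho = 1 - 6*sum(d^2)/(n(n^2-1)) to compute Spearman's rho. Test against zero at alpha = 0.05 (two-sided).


Step 1: Rank x and y separately (midranks; no ties here).
rank(x): 3->1, 4->2, 8->5, 6->4, 11->6, 13->7, 5->3, 14->8
rank(y): 17->8, 6->3, 11->5, 10->4, 2->1, 12->6, 5->2, 15->7
Step 2: d_i = R_x(i) - R_y(i); compute d_i^2.
  (1-8)^2=49, (2-3)^2=1, (5-5)^2=0, (4-4)^2=0, (6-1)^2=25, (7-6)^2=1, (3-2)^2=1, (8-7)^2=1
sum(d^2) = 78.
Step 3: rho = 1 - 6*78 / (8*(8^2 - 1)) = 1 - 468/504 = 0.071429.
Step 4: Under H0, t = rho * sqrt((n-2)/(1-rho^2)) = 0.1754 ~ t(6).
Step 5: Two-sided p-value from the t-distribution with 6 df = 0.866526.
Step 6: alpha = 0.05. fail to reject H0.

rho = 0.0714, p = 0.866526, fail to reject H0 at alpha = 0.05.


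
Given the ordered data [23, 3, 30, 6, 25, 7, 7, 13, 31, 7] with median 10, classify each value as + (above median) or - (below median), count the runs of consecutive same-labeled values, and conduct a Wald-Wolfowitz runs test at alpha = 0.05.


Step 1: Compute median = 10; label A = above, B = below.
Labels in order: ABABABBAAB  (n_A = 5, n_B = 5)
Step 2: Count runs R = 8.
Step 3: Under H0 (random ordering), E[R] = 2*n_A*n_B/(n_A+n_B) + 1 = 2*5*5/10 + 1 = 6.0000.
        Var[R] = 2*n_A*n_B*(2*n_A*n_B - n_A - n_B) / ((n_A+n_B)^2 * (n_A+n_B-1)) = 2000/900 = 2.2222.
        SD[R] = 1.4907.
Step 4: Continuity-corrected z = (R - 0.5 - E[R]) / SD[R] = (8 - 0.5 - 6.0000) / 1.4907 = 1.0062.
Step 5: Two-sided p-value via normal approximation = 2*(1 - Phi(|z|)) = 0.314305.
Step 6: alpha = 0.05. fail to reject H0.

R = 8, z = 1.0062, p = 0.314305, fail to reject H0.


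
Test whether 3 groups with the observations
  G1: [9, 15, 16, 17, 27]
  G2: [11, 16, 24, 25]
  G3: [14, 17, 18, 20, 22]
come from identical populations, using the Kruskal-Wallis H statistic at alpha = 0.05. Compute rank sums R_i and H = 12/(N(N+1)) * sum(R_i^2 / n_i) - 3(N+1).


Step 1: Combine all N = 14 observations and assign midranks.
sorted (value, group, rank): (9,G1,1), (11,G2,2), (14,G3,3), (15,G1,4), (16,G1,5.5), (16,G2,5.5), (17,G1,7.5), (17,G3,7.5), (18,G3,9), (20,G3,10), (22,G3,11), (24,G2,12), (25,G2,13), (27,G1,14)
Step 2: Sum ranks within each group.
R_1 = 32 (n_1 = 5)
R_2 = 32.5 (n_2 = 4)
R_3 = 40.5 (n_3 = 5)
Step 3: H = 12/(N(N+1)) * sum(R_i^2/n_i) - 3(N+1)
     = 12/(14*15) * (32^2/5 + 32.5^2/4 + 40.5^2/5) - 3*15
     = 0.057143 * 796.913 - 45
     = 0.537857.
Step 4: Ties present; correction factor C = 1 - 12/(14^3 - 14) = 0.995604. Corrected H = 0.537857 / 0.995604 = 0.540232.
Step 5: Under H0, H ~ chi^2(2); p-value = 0.763291.
Step 6: alpha = 0.05. fail to reject H0.

H = 0.5402, df = 2, p = 0.763291, fail to reject H0.


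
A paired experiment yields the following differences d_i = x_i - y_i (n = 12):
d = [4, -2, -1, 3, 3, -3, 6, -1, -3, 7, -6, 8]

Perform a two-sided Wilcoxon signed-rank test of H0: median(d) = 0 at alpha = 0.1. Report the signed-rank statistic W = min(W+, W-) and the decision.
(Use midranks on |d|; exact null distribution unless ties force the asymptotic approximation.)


Step 1: Drop any zero differences (none here) and take |d_i|.
|d| = [4, 2, 1, 3, 3, 3, 6, 1, 3, 7, 6, 8]
Step 2: Midrank |d_i| (ties get averaged ranks).
ranks: |4|->8, |2|->3, |1|->1.5, |3|->5.5, |3|->5.5, |3|->5.5, |6|->9.5, |1|->1.5, |3|->5.5, |7|->11, |6|->9.5, |8|->12
Step 3: Attach original signs; sum ranks with positive sign and with negative sign.
W+ = 8 + 5.5 + 5.5 + 9.5 + 11 + 12 = 51.5
W- = 3 + 1.5 + 5.5 + 1.5 + 5.5 + 9.5 = 26.5
(Check: W+ + W- = 78 should equal n(n+1)/2 = 78.)
Step 4: Test statistic W = min(W+, W-) = 26.5.
Step 5: Ties in |d|, so use the tie-corrected normal approximation.
        E[W] = n(n+1)/4 = 12*13/4 = 39.
        Tie groups: |d|=1 (t=2), |d|=3 (t=4), |d|=6 (t=2); sum(t^3 - t) = 72.
        Var[W] = n(n+1)(2n+1)/24 - sum(t^3-t)/48 = 3900/24 - 72/48 = 161.
        z = (W - E[W]) / sqrt(Var[W]) = (26.5 - 39) / 12.6886 = -0.9851.
        Two-sided p = 2*Phi(z) = 0.324556.
Step 6: alpha = 0.1. fail to reject H0.

W+ = 51.5, W- = 26.5, W = min = 26.5, p = 0.324556, fail to reject H0.


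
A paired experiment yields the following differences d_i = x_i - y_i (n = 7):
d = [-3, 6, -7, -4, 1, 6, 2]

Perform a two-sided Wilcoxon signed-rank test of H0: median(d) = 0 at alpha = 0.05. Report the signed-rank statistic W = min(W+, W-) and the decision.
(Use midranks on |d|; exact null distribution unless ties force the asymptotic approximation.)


Step 1: Drop any zero differences (none here) and take |d_i|.
|d| = [3, 6, 7, 4, 1, 6, 2]
Step 2: Midrank |d_i| (ties get averaged ranks).
ranks: |3|->3, |6|->5.5, |7|->7, |4|->4, |1|->1, |6|->5.5, |2|->2
Step 3: Attach original signs; sum ranks with positive sign and with negative sign.
W+ = 5.5 + 1 + 5.5 + 2 = 14
W- = 3 + 7 + 4 = 14
(Check: W+ + W- = 28 should equal n(n+1)/2 = 28.)
Step 4: Test statistic W = min(W+, W-) = 14.
Step 5: Ties in |d|, so use the tie-corrected normal approximation.
        E[W] = n(n+1)/4 = 7*8/4 = 14.
        Tie groups: |d|=6 (t=2); sum(t^3 - t) = 6.
        Var[W] = n(n+1)(2n+1)/24 - sum(t^3-t)/48 = 840/24 - 6/48 = 34.875.
        z = (W - E[W]) / sqrt(Var[W]) = (14 - 14) / 5.9055 = 0.0000.
        Two-sided p = 2*Phi(z) = 1.000000.
Step 6: alpha = 0.05. fail to reject H0.

W+ = 14, W- = 14, W = min = 14, p = 1.000000, fail to reject H0.


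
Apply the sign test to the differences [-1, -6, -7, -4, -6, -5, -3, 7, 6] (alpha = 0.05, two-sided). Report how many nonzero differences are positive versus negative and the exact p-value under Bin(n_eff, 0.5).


Step 1: Discard zero differences. Original n = 9; n_eff = number of nonzero differences = 9.
Nonzero differences (with sign): -1, -6, -7, -4, -6, -5, -3, +7, +6
Step 2: Count signs: positive = 2, negative = 7.
Step 3: Under H0: P(positive) = 0.5, so the number of positives S ~ Bin(9, 0.5).
Step 4: Two-sided exact p-value = sum of Bin(9,0.5) probabilities at or below the observed probability = 0.179688.
Step 5: alpha = 0.05. fail to reject H0.

n_eff = 9, pos = 2, neg = 7, p = 0.179688, fail to reject H0.


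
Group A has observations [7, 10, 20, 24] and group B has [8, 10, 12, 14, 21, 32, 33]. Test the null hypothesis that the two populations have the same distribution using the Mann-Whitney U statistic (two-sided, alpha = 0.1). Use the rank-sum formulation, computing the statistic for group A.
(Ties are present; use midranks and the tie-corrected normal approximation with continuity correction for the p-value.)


Step 1: Combine and sort all 11 observations; assign midranks.
sorted (value, group): (7,X), (8,Y), (10,X), (10,Y), (12,Y), (14,Y), (20,X), (21,Y), (24,X), (32,Y), (33,Y)
ranks: 7->1, 8->2, 10->3.5, 10->3.5, 12->5, 14->6, 20->7, 21->8, 24->9, 32->10, 33->11
Step 2: Rank sum for X: R1 = 1 + 3.5 + 7 + 9 = 20.5.
Step 3: U_X = R1 - n1(n1+1)/2 = 20.5 - 4*5/2 = 20.5 - 10 = 10.5.
       U_Y = n1*n2 - U_X = 28 - 10.5 = 17.5.
Step 4: Ties are present, so use the tie-corrected normal approximation (with continuity correction) for the p-value.
Step 5: p-value = 0.569872; compare to alpha = 0.1. fail to reject H0.

U_X = 10.5, p = 0.569872, fail to reject H0 at alpha = 0.1.


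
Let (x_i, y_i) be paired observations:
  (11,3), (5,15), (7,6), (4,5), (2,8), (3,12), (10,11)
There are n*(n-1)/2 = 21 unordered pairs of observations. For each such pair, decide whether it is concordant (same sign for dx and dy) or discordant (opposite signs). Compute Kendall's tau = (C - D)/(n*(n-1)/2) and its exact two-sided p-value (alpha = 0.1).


Step 1: Enumerate the 21 unordered pairs (i,j) with i<j and classify each by sign(x_j-x_i) * sign(y_j-y_i).
  (1,2):dx=-6,dy=+12->D; (1,3):dx=-4,dy=+3->D; (1,4):dx=-7,dy=+2->D; (1,5):dx=-9,dy=+5->D
  (1,6):dx=-8,dy=+9->D; (1,7):dx=-1,dy=+8->D; (2,3):dx=+2,dy=-9->D; (2,4):dx=-1,dy=-10->C
  (2,5):dx=-3,dy=-7->C; (2,6):dx=-2,dy=-3->C; (2,7):dx=+5,dy=-4->D; (3,4):dx=-3,dy=-1->C
  (3,5):dx=-5,dy=+2->D; (3,6):dx=-4,dy=+6->D; (3,7):dx=+3,dy=+5->C; (4,5):dx=-2,dy=+3->D
  (4,6):dx=-1,dy=+7->D; (4,7):dx=+6,dy=+6->C; (5,6):dx=+1,dy=+4->C; (5,7):dx=+8,dy=+3->C
  (6,7):dx=+7,dy=-1->D
Step 2: C = 8, D = 13, total pairs = 21.
Step 3: tau = (C - D)/(n(n-1)/2) = (8 - 13)/21 = -0.238095.
Step 4: Exact two-sided p-value (enumerate n! = 5040 permutations of y under H0): p = 0.561905.
Step 5: alpha = 0.1. fail to reject H0.

tau_b = -0.2381 (C=8, D=13), p = 0.561905, fail to reject H0.


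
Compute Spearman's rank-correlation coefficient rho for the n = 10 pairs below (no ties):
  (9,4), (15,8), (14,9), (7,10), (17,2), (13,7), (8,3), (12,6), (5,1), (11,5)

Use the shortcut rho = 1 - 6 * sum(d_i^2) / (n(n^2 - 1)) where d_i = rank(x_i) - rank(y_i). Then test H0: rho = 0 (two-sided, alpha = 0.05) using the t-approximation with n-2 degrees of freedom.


Step 1: Rank x and y separately (midranks; no ties here).
rank(x): 9->4, 15->9, 14->8, 7->2, 17->10, 13->7, 8->3, 12->6, 5->1, 11->5
rank(y): 4->4, 8->8, 9->9, 10->10, 2->2, 7->7, 3->3, 6->6, 1->1, 5->5
Step 2: d_i = R_x(i) - R_y(i); compute d_i^2.
  (4-4)^2=0, (9-8)^2=1, (8-9)^2=1, (2-10)^2=64, (10-2)^2=64, (7-7)^2=0, (3-3)^2=0, (6-6)^2=0, (1-1)^2=0, (5-5)^2=0
sum(d^2) = 130.
Step 3: rho = 1 - 6*130 / (10*(10^2 - 1)) = 1 - 780/990 = 0.212121.
Step 4: Under H0, t = rho * sqrt((n-2)/(1-rho^2)) = 0.6139 ~ t(8).
Step 5: Two-sided p-value from the t-distribution with 8 df = 0.556306.
Step 6: alpha = 0.05. fail to reject H0.

rho = 0.2121, p = 0.556306, fail to reject H0 at alpha = 0.05.


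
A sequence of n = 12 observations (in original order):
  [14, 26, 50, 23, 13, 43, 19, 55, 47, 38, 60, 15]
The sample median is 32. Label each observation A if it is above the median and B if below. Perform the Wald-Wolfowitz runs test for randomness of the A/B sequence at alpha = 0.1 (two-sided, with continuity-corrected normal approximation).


Step 1: Compute median = 32; label A = above, B = below.
Labels in order: BBABBABAAAAB  (n_A = 6, n_B = 6)
Step 2: Count runs R = 7.
Step 3: Under H0 (random ordering), E[R] = 2*n_A*n_B/(n_A+n_B) + 1 = 2*6*6/12 + 1 = 7.0000.
        Var[R] = 2*n_A*n_B*(2*n_A*n_B - n_A - n_B) / ((n_A+n_B)^2 * (n_A+n_B-1)) = 4320/1584 = 2.7273.
        SD[R] = 1.6514.
Step 4: R = E[R], so z = 0 with no continuity correction.
Step 5: Two-sided p-value via normal approximation = 2*(1 - Phi(|z|)) = 1.000000.
Step 6: alpha = 0.1. fail to reject H0.

R = 7, z = 0.0000, p = 1.000000, fail to reject H0.


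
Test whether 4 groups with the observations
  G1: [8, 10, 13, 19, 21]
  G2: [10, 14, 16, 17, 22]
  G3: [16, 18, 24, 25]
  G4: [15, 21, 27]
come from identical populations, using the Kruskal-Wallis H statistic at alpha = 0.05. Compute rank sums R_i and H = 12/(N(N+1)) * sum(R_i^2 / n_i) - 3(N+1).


Step 1: Combine all N = 17 observations and assign midranks.
sorted (value, group, rank): (8,G1,1), (10,G1,2.5), (10,G2,2.5), (13,G1,4), (14,G2,5), (15,G4,6), (16,G2,7.5), (16,G3,7.5), (17,G2,9), (18,G3,10), (19,G1,11), (21,G1,12.5), (21,G4,12.5), (22,G2,14), (24,G3,15), (25,G3,16), (27,G4,17)
Step 2: Sum ranks within each group.
R_1 = 31 (n_1 = 5)
R_2 = 38 (n_2 = 5)
R_3 = 48.5 (n_3 = 4)
R_4 = 35.5 (n_4 = 3)
Step 3: H = 12/(N(N+1)) * sum(R_i^2/n_i) - 3(N+1)
     = 12/(17*18) * (31^2/5 + 38^2/5 + 48.5^2/4 + 35.5^2/3) - 3*18
     = 0.039216 * 1489.15 - 54
     = 4.397876.
Step 4: Ties present; correction factor C = 1 - 18/(17^3 - 17) = 0.996324. Corrected H = 4.397876 / 0.996324 = 4.414104.
Step 5: Under H0, H ~ chi^2(3); p-value = 0.220081.
Step 6: alpha = 0.05. fail to reject H0.

H = 4.4141, df = 3, p = 0.220081, fail to reject H0.


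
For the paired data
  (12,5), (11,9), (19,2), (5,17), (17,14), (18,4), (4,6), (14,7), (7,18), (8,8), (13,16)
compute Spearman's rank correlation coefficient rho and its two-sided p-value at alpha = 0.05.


Step 1: Rank x and y separately (midranks; no ties here).
rank(x): 12->6, 11->5, 19->11, 5->2, 17->9, 18->10, 4->1, 14->8, 7->3, 8->4, 13->7
rank(y): 5->3, 9->7, 2->1, 17->10, 14->8, 4->2, 6->4, 7->5, 18->11, 8->6, 16->9
Step 2: d_i = R_x(i) - R_y(i); compute d_i^2.
  (6-3)^2=9, (5-7)^2=4, (11-1)^2=100, (2-10)^2=64, (9-8)^2=1, (10-2)^2=64, (1-4)^2=9, (8-5)^2=9, (3-11)^2=64, (4-6)^2=4, (7-9)^2=4
sum(d^2) = 332.
Step 3: rho = 1 - 6*332 / (11*(11^2 - 1)) = 1 - 1992/1320 = -0.509091.
Step 4: Under H0, t = rho * sqrt((n-2)/(1-rho^2)) = -1.7744 ~ t(9).
Step 5: Two-sided p-value from the t-distribution with 9 df = 0.109737.
Step 6: alpha = 0.05. fail to reject H0.

rho = -0.5091, p = 0.109737, fail to reject H0 at alpha = 0.05.


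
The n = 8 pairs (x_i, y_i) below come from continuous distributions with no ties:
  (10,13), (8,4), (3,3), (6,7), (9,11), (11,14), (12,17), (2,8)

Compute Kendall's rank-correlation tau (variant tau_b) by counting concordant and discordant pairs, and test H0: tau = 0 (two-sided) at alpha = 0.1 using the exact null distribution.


Step 1: Enumerate the 28 unordered pairs (i,j) with i<j and classify each by sign(x_j-x_i) * sign(y_j-y_i).
  (1,2):dx=-2,dy=-9->C; (1,3):dx=-7,dy=-10->C; (1,4):dx=-4,dy=-6->C; (1,5):dx=-1,dy=-2->C
  (1,6):dx=+1,dy=+1->C; (1,7):dx=+2,dy=+4->C; (1,8):dx=-8,dy=-5->C; (2,3):dx=-5,dy=-1->C
  (2,4):dx=-2,dy=+3->D; (2,5):dx=+1,dy=+7->C; (2,6):dx=+3,dy=+10->C; (2,7):dx=+4,dy=+13->C
  (2,8):dx=-6,dy=+4->D; (3,4):dx=+3,dy=+4->C; (3,5):dx=+6,dy=+8->C; (3,6):dx=+8,dy=+11->C
  (3,7):dx=+9,dy=+14->C; (3,8):dx=-1,dy=+5->D; (4,5):dx=+3,dy=+4->C; (4,6):dx=+5,dy=+7->C
  (4,7):dx=+6,dy=+10->C; (4,8):dx=-4,dy=+1->D; (5,6):dx=+2,dy=+3->C; (5,7):dx=+3,dy=+6->C
  (5,8):dx=-7,dy=-3->C; (6,7):dx=+1,dy=+3->C; (6,8):dx=-9,dy=-6->C; (7,8):dx=-10,dy=-9->C
Step 2: C = 24, D = 4, total pairs = 28.
Step 3: tau = (C - D)/(n(n-1)/2) = (24 - 4)/28 = 0.714286.
Step 4: Exact two-sided p-value (enumerate n! = 40320 permutations of y under H0): p = 0.014137.
Step 5: alpha = 0.1. reject H0.

tau_b = 0.7143 (C=24, D=4), p = 0.014137, reject H0.


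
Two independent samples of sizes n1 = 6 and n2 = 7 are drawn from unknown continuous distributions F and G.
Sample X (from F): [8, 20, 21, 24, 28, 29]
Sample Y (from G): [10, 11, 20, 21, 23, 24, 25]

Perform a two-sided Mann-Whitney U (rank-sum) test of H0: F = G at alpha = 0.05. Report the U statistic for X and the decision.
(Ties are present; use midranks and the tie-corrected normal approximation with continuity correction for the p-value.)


Step 1: Combine and sort all 13 observations; assign midranks.
sorted (value, group): (8,X), (10,Y), (11,Y), (20,X), (20,Y), (21,X), (21,Y), (23,Y), (24,X), (24,Y), (25,Y), (28,X), (29,X)
ranks: 8->1, 10->2, 11->3, 20->4.5, 20->4.5, 21->6.5, 21->6.5, 23->8, 24->9.5, 24->9.5, 25->11, 28->12, 29->13
Step 2: Rank sum for X: R1 = 1 + 4.5 + 6.5 + 9.5 + 12 + 13 = 46.5.
Step 3: U_X = R1 - n1(n1+1)/2 = 46.5 - 6*7/2 = 46.5 - 21 = 25.5.
       U_Y = n1*n2 - U_X = 42 - 25.5 = 16.5.
Step 4: Ties are present, so use the tie-corrected normal approximation (with continuity correction) for the p-value.
Step 5: p-value = 0.566104; compare to alpha = 0.05. fail to reject H0.

U_X = 25.5, p = 0.566104, fail to reject H0 at alpha = 0.05.


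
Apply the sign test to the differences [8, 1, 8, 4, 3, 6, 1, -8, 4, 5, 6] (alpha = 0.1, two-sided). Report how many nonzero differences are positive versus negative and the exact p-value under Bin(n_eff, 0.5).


Step 1: Discard zero differences. Original n = 11; n_eff = number of nonzero differences = 11.
Nonzero differences (with sign): +8, +1, +8, +4, +3, +6, +1, -8, +4, +5, +6
Step 2: Count signs: positive = 10, negative = 1.
Step 3: Under H0: P(positive) = 0.5, so the number of positives S ~ Bin(11, 0.5).
Step 4: Two-sided exact p-value = sum of Bin(11,0.5) probabilities at or below the observed probability = 0.011719.
Step 5: alpha = 0.1. reject H0.

n_eff = 11, pos = 10, neg = 1, p = 0.011719, reject H0.


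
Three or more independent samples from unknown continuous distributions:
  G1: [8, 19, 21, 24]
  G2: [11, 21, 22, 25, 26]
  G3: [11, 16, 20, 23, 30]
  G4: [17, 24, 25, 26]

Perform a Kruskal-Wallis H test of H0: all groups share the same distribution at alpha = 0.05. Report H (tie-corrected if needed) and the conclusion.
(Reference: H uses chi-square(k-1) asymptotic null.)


Step 1: Combine all N = 18 observations and assign midranks.
sorted (value, group, rank): (8,G1,1), (11,G2,2.5), (11,G3,2.5), (16,G3,4), (17,G4,5), (19,G1,6), (20,G3,7), (21,G1,8.5), (21,G2,8.5), (22,G2,10), (23,G3,11), (24,G1,12.5), (24,G4,12.5), (25,G2,14.5), (25,G4,14.5), (26,G2,16.5), (26,G4,16.5), (30,G3,18)
Step 2: Sum ranks within each group.
R_1 = 28 (n_1 = 4)
R_2 = 52 (n_2 = 5)
R_3 = 42.5 (n_3 = 5)
R_4 = 48.5 (n_4 = 4)
Step 3: H = 12/(N(N+1)) * sum(R_i^2/n_i) - 3(N+1)
     = 12/(18*19) * (28^2/4 + 52^2/5 + 42.5^2/5 + 48.5^2/4) - 3*19
     = 0.035088 * 1686.11 - 57
     = 2.161842.
Step 4: Ties present; correction factor C = 1 - 30/(18^3 - 18) = 0.994840. Corrected H = 2.161842 / 0.994840 = 2.173055.
Step 5: Under H0, H ~ chi^2(3); p-value = 0.537275.
Step 6: alpha = 0.05. fail to reject H0.

H = 2.1731, df = 3, p = 0.537275, fail to reject H0.


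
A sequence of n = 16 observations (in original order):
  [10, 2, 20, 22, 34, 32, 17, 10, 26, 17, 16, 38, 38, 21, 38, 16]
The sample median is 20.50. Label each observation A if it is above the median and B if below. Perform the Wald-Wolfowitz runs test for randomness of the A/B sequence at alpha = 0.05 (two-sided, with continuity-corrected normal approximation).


Step 1: Compute median = 20.50; label A = above, B = below.
Labels in order: BBBAAABBABBAAAAB  (n_A = 8, n_B = 8)
Step 2: Count runs R = 7.
Step 3: Under H0 (random ordering), E[R] = 2*n_A*n_B/(n_A+n_B) + 1 = 2*8*8/16 + 1 = 9.0000.
        Var[R] = 2*n_A*n_B*(2*n_A*n_B - n_A - n_B) / ((n_A+n_B)^2 * (n_A+n_B-1)) = 14336/3840 = 3.7333.
        SD[R] = 1.9322.
Step 4: Continuity-corrected z = (R + 0.5 - E[R]) / SD[R] = (7 + 0.5 - 9.0000) / 1.9322 = -0.7763.
Step 5: Two-sided p-value via normal approximation = 2*(1 - Phi(|z|)) = 0.437558.
Step 6: alpha = 0.05. fail to reject H0.

R = 7, z = -0.7763, p = 0.437558, fail to reject H0.


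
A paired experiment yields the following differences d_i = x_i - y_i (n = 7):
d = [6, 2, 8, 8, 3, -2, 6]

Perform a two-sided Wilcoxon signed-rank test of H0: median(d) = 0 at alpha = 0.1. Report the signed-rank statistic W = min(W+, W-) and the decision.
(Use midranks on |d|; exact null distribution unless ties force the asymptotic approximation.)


Step 1: Drop any zero differences (none here) and take |d_i|.
|d| = [6, 2, 8, 8, 3, 2, 6]
Step 2: Midrank |d_i| (ties get averaged ranks).
ranks: |6|->4.5, |2|->1.5, |8|->6.5, |8|->6.5, |3|->3, |2|->1.5, |6|->4.5
Step 3: Attach original signs; sum ranks with positive sign and with negative sign.
W+ = 4.5 + 1.5 + 6.5 + 6.5 + 3 + 4.5 = 26.5
W- = 1.5 = 1.5
(Check: W+ + W- = 28 should equal n(n+1)/2 = 28.)
Step 4: Test statistic W = min(W+, W-) = 1.5.
Step 5: Ties in |d|, so use the tie-corrected normal approximation.
        E[W] = n(n+1)/4 = 7*8/4 = 14.
        Tie groups: |d|=2 (t=2), |d|=6 (t=2), |d|=8 (t=2); sum(t^3 - t) = 18.
        Var[W] = n(n+1)(2n+1)/24 - sum(t^3-t)/48 = 840/24 - 18/48 = 34.625.
        z = (W - E[W]) / sqrt(Var[W]) = (1.5 - 14) / 5.8843 = -2.1243.
        Two-sided p = 2*Phi(z) = 0.033645.
Step 6: alpha = 0.1. reject H0.

W+ = 26.5, W- = 1.5, W = min = 1.5, p = 0.033645, reject H0.


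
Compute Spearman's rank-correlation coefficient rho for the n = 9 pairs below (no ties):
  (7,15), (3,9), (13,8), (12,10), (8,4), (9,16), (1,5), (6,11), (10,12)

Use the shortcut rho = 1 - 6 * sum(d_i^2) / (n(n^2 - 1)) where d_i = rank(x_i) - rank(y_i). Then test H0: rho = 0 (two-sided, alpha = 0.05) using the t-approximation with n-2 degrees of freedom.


Step 1: Rank x and y separately (midranks; no ties here).
rank(x): 7->4, 3->2, 13->9, 12->8, 8->5, 9->6, 1->1, 6->3, 10->7
rank(y): 15->8, 9->4, 8->3, 10->5, 4->1, 16->9, 5->2, 11->6, 12->7
Step 2: d_i = R_x(i) - R_y(i); compute d_i^2.
  (4-8)^2=16, (2-4)^2=4, (9-3)^2=36, (8-5)^2=9, (5-1)^2=16, (6-9)^2=9, (1-2)^2=1, (3-6)^2=9, (7-7)^2=0
sum(d^2) = 100.
Step 3: rho = 1 - 6*100 / (9*(9^2 - 1)) = 1 - 600/720 = 0.166667.
Step 4: Under H0, t = rho * sqrt((n-2)/(1-rho^2)) = 0.4472 ~ t(7).
Step 5: Two-sided p-value from the t-distribution with 7 df = 0.668231.
Step 6: alpha = 0.05. fail to reject H0.

rho = 0.1667, p = 0.668231, fail to reject H0 at alpha = 0.05.


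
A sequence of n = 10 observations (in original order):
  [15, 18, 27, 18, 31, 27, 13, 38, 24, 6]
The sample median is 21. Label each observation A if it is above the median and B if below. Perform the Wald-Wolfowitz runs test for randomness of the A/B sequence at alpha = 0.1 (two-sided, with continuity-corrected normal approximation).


Step 1: Compute median = 21; label A = above, B = below.
Labels in order: BBABAABAAB  (n_A = 5, n_B = 5)
Step 2: Count runs R = 7.
Step 3: Under H0 (random ordering), E[R] = 2*n_A*n_B/(n_A+n_B) + 1 = 2*5*5/10 + 1 = 6.0000.
        Var[R] = 2*n_A*n_B*(2*n_A*n_B - n_A - n_B) / ((n_A+n_B)^2 * (n_A+n_B-1)) = 2000/900 = 2.2222.
        SD[R] = 1.4907.
Step 4: Continuity-corrected z = (R - 0.5 - E[R]) / SD[R] = (7 - 0.5 - 6.0000) / 1.4907 = 0.3354.
Step 5: Two-sided p-value via normal approximation = 2*(1 - Phi(|z|)) = 0.737316.
Step 6: alpha = 0.1. fail to reject H0.

R = 7, z = 0.3354, p = 0.737316, fail to reject H0.


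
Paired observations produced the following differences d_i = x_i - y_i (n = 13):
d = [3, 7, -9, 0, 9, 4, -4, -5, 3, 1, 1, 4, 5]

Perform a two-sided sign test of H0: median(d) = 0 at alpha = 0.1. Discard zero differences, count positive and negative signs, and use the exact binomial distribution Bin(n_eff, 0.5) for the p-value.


Step 1: Discard zero differences. Original n = 13; n_eff = number of nonzero differences = 12.
Nonzero differences (with sign): +3, +7, -9, +9, +4, -4, -5, +3, +1, +1, +4, +5
Step 2: Count signs: positive = 9, negative = 3.
Step 3: Under H0: P(positive) = 0.5, so the number of positives S ~ Bin(12, 0.5).
Step 4: Two-sided exact p-value = sum of Bin(12,0.5) probabilities at or below the observed probability = 0.145996.
Step 5: alpha = 0.1. fail to reject H0.

n_eff = 12, pos = 9, neg = 3, p = 0.145996, fail to reject H0.


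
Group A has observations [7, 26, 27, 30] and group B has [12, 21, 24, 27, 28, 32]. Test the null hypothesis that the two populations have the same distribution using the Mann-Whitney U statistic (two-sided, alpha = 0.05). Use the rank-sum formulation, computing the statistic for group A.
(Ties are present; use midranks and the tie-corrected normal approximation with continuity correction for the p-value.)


Step 1: Combine and sort all 10 observations; assign midranks.
sorted (value, group): (7,X), (12,Y), (21,Y), (24,Y), (26,X), (27,X), (27,Y), (28,Y), (30,X), (32,Y)
ranks: 7->1, 12->2, 21->3, 24->4, 26->5, 27->6.5, 27->6.5, 28->8, 30->9, 32->10
Step 2: Rank sum for X: R1 = 1 + 5 + 6.5 + 9 = 21.5.
Step 3: U_X = R1 - n1(n1+1)/2 = 21.5 - 4*5/2 = 21.5 - 10 = 11.5.
       U_Y = n1*n2 - U_X = 24 - 11.5 = 12.5.
Step 4: Ties are present, so use the tie-corrected normal approximation (with continuity correction) for the p-value.
Step 5: p-value = 1.000000; compare to alpha = 0.05. fail to reject H0.

U_X = 11.5, p = 1.000000, fail to reject H0 at alpha = 0.05.


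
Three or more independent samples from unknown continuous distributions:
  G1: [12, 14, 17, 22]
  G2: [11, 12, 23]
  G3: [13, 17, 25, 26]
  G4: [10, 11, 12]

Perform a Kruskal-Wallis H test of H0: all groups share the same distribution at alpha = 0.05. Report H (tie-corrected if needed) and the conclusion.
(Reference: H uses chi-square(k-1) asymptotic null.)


Step 1: Combine all N = 14 observations and assign midranks.
sorted (value, group, rank): (10,G4,1), (11,G2,2.5), (11,G4,2.5), (12,G1,5), (12,G2,5), (12,G4,5), (13,G3,7), (14,G1,8), (17,G1,9.5), (17,G3,9.5), (22,G1,11), (23,G2,12), (25,G3,13), (26,G3,14)
Step 2: Sum ranks within each group.
R_1 = 33.5 (n_1 = 4)
R_2 = 19.5 (n_2 = 3)
R_3 = 43.5 (n_3 = 4)
R_4 = 8.5 (n_4 = 3)
Step 3: H = 12/(N(N+1)) * sum(R_i^2/n_i) - 3(N+1)
     = 12/(14*15) * (33.5^2/4 + 19.5^2/3 + 43.5^2/4 + 8.5^2/3) - 3*15
     = 0.057143 * 904.458 - 45
     = 6.683333.
Step 4: Ties present; correction factor C = 1 - 36/(14^3 - 14) = 0.986813. Corrected H = 6.683333 / 0.986813 = 6.772643.
Step 5: Under H0, H ~ chi^2(3); p-value = 0.079509.
Step 6: alpha = 0.05. fail to reject H0.

H = 6.7726, df = 3, p = 0.079509, fail to reject H0.


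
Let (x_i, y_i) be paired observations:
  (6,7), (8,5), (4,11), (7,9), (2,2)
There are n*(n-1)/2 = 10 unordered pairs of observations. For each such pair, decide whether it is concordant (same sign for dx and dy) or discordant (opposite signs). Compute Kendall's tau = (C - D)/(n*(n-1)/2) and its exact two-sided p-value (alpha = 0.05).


Step 1: Enumerate the 10 unordered pairs (i,j) with i<j and classify each by sign(x_j-x_i) * sign(y_j-y_i).
  (1,2):dx=+2,dy=-2->D; (1,3):dx=-2,dy=+4->D; (1,4):dx=+1,dy=+2->C; (1,5):dx=-4,dy=-5->C
  (2,3):dx=-4,dy=+6->D; (2,4):dx=-1,dy=+4->D; (2,5):dx=-6,dy=-3->C; (3,4):dx=+3,dy=-2->D
  (3,5):dx=-2,dy=-9->C; (4,5):dx=-5,dy=-7->C
Step 2: C = 5, D = 5, total pairs = 10.
Step 3: tau = (C - D)/(n(n-1)/2) = (5 - 5)/10 = 0.000000.
Step 4: Exact two-sided p-value (enumerate n! = 120 permutations of y under H0): p = 1.000000.
Step 5: alpha = 0.05. fail to reject H0.

tau_b = 0.0000 (C=5, D=5), p = 1.000000, fail to reject H0.


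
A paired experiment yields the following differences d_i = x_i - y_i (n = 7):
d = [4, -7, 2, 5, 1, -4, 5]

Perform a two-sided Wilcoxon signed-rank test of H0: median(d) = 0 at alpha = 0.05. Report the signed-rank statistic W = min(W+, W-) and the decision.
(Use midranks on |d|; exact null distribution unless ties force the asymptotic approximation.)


Step 1: Drop any zero differences (none here) and take |d_i|.
|d| = [4, 7, 2, 5, 1, 4, 5]
Step 2: Midrank |d_i| (ties get averaged ranks).
ranks: |4|->3.5, |7|->7, |2|->2, |5|->5.5, |1|->1, |4|->3.5, |5|->5.5
Step 3: Attach original signs; sum ranks with positive sign and with negative sign.
W+ = 3.5 + 2 + 5.5 + 1 + 5.5 = 17.5
W- = 7 + 3.5 = 10.5
(Check: W+ + W- = 28 should equal n(n+1)/2 = 28.)
Step 4: Test statistic W = min(W+, W-) = 10.5.
Step 5: Ties in |d|, so use the tie-corrected normal approximation.
        E[W] = n(n+1)/4 = 7*8/4 = 14.
        Tie groups: |d|=4 (t=2), |d|=5 (t=2); sum(t^3 - t) = 12.
        Var[W] = n(n+1)(2n+1)/24 - sum(t^3-t)/48 = 840/24 - 12/48 = 34.75.
        z = (W - E[W]) / sqrt(Var[W]) = (10.5 - 14) / 5.8949 = -0.5937.
        Two-sided p = 2*Phi(z) = 0.552691.
Step 6: alpha = 0.05. fail to reject H0.

W+ = 17.5, W- = 10.5, W = min = 10.5, p = 0.552691, fail to reject H0.


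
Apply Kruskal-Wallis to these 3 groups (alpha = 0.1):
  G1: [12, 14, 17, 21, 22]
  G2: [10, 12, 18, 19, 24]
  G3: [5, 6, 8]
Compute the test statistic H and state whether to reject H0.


Step 1: Combine all N = 13 observations and assign midranks.
sorted (value, group, rank): (5,G3,1), (6,G3,2), (8,G3,3), (10,G2,4), (12,G1,5.5), (12,G2,5.5), (14,G1,7), (17,G1,8), (18,G2,9), (19,G2,10), (21,G1,11), (22,G1,12), (24,G2,13)
Step 2: Sum ranks within each group.
R_1 = 43.5 (n_1 = 5)
R_2 = 41.5 (n_2 = 5)
R_3 = 6 (n_3 = 3)
Step 3: H = 12/(N(N+1)) * sum(R_i^2/n_i) - 3(N+1)
     = 12/(13*14) * (43.5^2/5 + 41.5^2/5 + 6^2/3) - 3*14
     = 0.065934 * 734.9 - 42
     = 6.454945.
Step 4: Ties present; correction factor C = 1 - 6/(13^3 - 13) = 0.997253. Corrected H = 6.454945 / 0.997253 = 6.472727.
Step 5: Under H0, H ~ chi^2(2); p-value = 0.039307.
Step 6: alpha = 0.1. reject H0.

H = 6.4727, df = 2, p = 0.039307, reject H0.


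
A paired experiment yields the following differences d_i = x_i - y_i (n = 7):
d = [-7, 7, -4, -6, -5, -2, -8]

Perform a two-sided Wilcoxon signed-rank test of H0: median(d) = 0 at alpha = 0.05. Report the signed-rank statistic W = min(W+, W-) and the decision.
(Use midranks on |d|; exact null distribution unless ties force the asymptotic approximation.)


Step 1: Drop any zero differences (none here) and take |d_i|.
|d| = [7, 7, 4, 6, 5, 2, 8]
Step 2: Midrank |d_i| (ties get averaged ranks).
ranks: |7|->5.5, |7|->5.5, |4|->2, |6|->4, |5|->3, |2|->1, |8|->7
Step 3: Attach original signs; sum ranks with positive sign and with negative sign.
W+ = 5.5 = 5.5
W- = 5.5 + 2 + 4 + 3 + 1 + 7 = 22.5
(Check: W+ + W- = 28 should equal n(n+1)/2 = 28.)
Step 4: Test statistic W = min(W+, W-) = 5.5.
Step 5: Ties in |d|, so use the tie-corrected normal approximation.
        E[W] = n(n+1)/4 = 7*8/4 = 14.
        Tie groups: |d|=7 (t=2); sum(t^3 - t) = 6.
        Var[W] = n(n+1)(2n+1)/24 - sum(t^3-t)/48 = 840/24 - 6/48 = 34.875.
        z = (W - E[W]) / sqrt(Var[W]) = (5.5 - 14) / 5.9055 = -1.4393.
        Two-sided p = 2*Phi(z) = 0.150056.
Step 6: alpha = 0.05. fail to reject H0.

W+ = 5.5, W- = 22.5, W = min = 5.5, p = 0.150056, fail to reject H0.


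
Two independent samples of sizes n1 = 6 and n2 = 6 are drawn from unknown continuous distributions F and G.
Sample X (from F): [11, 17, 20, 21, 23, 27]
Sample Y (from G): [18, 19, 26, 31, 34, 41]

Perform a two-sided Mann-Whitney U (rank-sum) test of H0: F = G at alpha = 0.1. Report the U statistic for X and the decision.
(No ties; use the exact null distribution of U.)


Step 1: Combine and sort all 12 observations; assign midranks.
sorted (value, group): (11,X), (17,X), (18,Y), (19,Y), (20,X), (21,X), (23,X), (26,Y), (27,X), (31,Y), (34,Y), (41,Y)
ranks: 11->1, 17->2, 18->3, 19->4, 20->5, 21->6, 23->7, 26->8, 27->9, 31->10, 34->11, 41->12
Step 2: Rank sum for X: R1 = 1 + 2 + 5 + 6 + 7 + 9 = 30.
Step 3: U_X = R1 - n1(n1+1)/2 = 30 - 6*7/2 = 30 - 21 = 9.
       U_Y = n1*n2 - U_X = 36 - 9 = 27.
Step 4: No ties, so the exact null distribution of U (based on enumerating the C(12,6) = 924 equally likely rank assignments) gives the two-sided p-value.
Step 5: p-value = 0.179654; compare to alpha = 0.1. fail to reject H0.

U_X = 9, p = 0.179654, fail to reject H0 at alpha = 0.1.
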